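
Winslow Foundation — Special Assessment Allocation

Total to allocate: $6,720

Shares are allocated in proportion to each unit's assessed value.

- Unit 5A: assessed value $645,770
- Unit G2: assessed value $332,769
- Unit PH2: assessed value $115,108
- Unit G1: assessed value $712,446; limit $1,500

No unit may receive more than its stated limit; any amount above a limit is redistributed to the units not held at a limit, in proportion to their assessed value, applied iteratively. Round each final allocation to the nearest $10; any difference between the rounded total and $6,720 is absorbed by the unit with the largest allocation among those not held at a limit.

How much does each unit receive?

Assessed value total: 1,806,093.
Unconstrained shares: Unit 5A 2,402.74; Unit G2 1,238.15; Unit PH2 428.29; Unit G1 2,650.83.
Held at cap: Unit G1 ($1,500); residual $5,220 reallocated over remaining assessed value 1,093,647.
Redistributed shares: Unit 5A 3,082.27 → $3,080; Unit G2 1,588.31 → $1,590; Unit PH2 549.41 → $550.

Unit 5A: $3,080; Unit G2: $1,590; Unit PH2: $550; Unit G1: $1,500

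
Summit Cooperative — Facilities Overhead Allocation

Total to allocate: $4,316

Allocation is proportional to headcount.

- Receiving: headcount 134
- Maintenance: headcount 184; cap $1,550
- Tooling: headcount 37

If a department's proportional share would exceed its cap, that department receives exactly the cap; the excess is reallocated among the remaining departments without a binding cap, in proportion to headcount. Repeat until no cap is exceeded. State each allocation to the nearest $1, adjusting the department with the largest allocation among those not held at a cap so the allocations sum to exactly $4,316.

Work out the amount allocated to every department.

Sum of headcount: 355.
Pro-rata shares before constraints: Receiving 1,629.14; Maintenance 2,237.03; Tooling 449.84.
Held at cap: Maintenance ($1,550); residual $2,766 reallocated over remaining headcount 171.
Remaining shares: Receiving 2,167.51 → $2,168; Tooling 598.49 → $598.

Receiving: $2,168 · Maintenance: $1,550 · Tooling: $598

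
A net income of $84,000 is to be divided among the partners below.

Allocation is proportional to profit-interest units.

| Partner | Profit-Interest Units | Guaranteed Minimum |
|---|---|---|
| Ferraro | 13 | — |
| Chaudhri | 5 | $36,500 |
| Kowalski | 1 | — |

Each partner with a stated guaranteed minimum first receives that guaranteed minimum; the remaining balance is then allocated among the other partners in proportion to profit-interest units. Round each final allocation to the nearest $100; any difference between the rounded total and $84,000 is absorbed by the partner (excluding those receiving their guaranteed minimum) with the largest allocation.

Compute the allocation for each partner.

Guaranteed amounts: Chaudhri $36,500. Remaining pool $47,500.
Remaining pool split over remaining profit-interest units 14: Ferraro 44,107.14 → $44,100; Kowalski 3,392.86 → $3,400.

Ferraro: $44,100; Chaudhri: $36,500; Kowalski: $3,400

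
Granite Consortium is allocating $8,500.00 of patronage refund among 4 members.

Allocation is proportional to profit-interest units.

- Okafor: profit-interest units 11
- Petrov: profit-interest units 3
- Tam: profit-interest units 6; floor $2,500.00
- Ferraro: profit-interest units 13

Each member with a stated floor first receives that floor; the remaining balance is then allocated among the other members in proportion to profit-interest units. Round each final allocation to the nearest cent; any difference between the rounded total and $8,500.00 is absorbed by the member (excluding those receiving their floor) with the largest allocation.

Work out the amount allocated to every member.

Minimums first: Tam $2,500.00. Remaining pool $6,000.00.
Remaining pool split over remaining profit-interest units 27: Okafor 2,444.4444 → $2,444.44; Petrov 666.6667 → $666.67; Ferraro 2,888.8889 → $2,888.89.

Okafor: $2,444.44; Petrov: $666.67; Tam: $2,500.00; Ferraro: $2,888.89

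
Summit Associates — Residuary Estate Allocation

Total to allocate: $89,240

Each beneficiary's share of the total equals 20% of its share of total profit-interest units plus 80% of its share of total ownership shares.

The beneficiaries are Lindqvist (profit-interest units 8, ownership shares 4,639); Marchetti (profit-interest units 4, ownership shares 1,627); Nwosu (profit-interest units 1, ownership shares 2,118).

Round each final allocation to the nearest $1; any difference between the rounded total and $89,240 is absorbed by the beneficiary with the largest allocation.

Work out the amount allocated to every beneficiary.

Profit-interest units total 13; ownership shares total 8,384.
Combined weights (20% profit-interest units + 80% ownership shares): Lindqvist 0.5657; Marchetti 0.2168; Nwosu 0.2175.
Proportional shares: Lindqvist 50,485.71; Marchetti 19,346.03; Nwosu 19,408.26.
At nearest $1: Lindqvist $50,486; Marchetti $19,346; Nwosu $19,408. Sum = $89,240.
Sum already equals the total — no adjustment.

Lindqvist: $50,486 | Marchetti: $19,346 | Nwosu: $19,408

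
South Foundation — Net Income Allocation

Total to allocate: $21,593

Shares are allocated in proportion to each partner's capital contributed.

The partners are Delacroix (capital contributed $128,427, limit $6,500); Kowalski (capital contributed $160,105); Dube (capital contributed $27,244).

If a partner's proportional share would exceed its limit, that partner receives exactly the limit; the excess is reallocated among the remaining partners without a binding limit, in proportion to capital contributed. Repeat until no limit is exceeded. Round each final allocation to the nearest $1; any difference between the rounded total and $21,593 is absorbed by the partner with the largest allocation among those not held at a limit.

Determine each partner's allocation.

Sum of capital contributed: 315,776.
Proportional shares (ignoring caps): Delacroix 8,781.93; Kowalski 10,948.10; Dube 1,862.97.
Held at cap: Delacroix ($6,500); balance $15,093 reallocated over remaining capital contributed 187,349.
Redistributed shares: Kowalski 12,898.20 → $12,898; Dube 2,194.80 → $2,195.

Delacroix: $6,500 · Kowalski: $12,898 · Dube: $2,195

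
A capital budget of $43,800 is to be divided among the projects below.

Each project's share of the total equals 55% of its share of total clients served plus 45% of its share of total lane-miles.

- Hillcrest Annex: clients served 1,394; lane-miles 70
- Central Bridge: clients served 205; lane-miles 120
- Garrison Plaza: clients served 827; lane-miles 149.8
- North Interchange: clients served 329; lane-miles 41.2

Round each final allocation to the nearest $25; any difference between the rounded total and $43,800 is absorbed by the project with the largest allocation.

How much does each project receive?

Hillcrest Annex: $15,825 | Central Bridge: $8,000 | Garrison Plaza: $14,975 | North Interchange: $5,000

Totals — clients served 2,755, lane-miles 381.
Composite weights (55% clients served + 45% lane-miles): Hillcrest Annex 0.3610; Central Bridge 0.1827; Garrison Plaza 0.3420; North Interchange 0.1143.
Pro-rata amounts: Hillcrest Annex 15,810.54; Central Bridge 8,000.41; Garrison Plaza 14,980.87; North Interchange 5,008.18.
At nearest $25: Hillcrest Annex $15,800; Central Bridge $8,000; Garrison Plaza $14,975; North Interchange $5,000. Sum = $43,775.
Difference $43,800 − $43,775 = +$25 applied to largest allocation (Hillcrest Annex): Hillcrest Annex becomes $15,825.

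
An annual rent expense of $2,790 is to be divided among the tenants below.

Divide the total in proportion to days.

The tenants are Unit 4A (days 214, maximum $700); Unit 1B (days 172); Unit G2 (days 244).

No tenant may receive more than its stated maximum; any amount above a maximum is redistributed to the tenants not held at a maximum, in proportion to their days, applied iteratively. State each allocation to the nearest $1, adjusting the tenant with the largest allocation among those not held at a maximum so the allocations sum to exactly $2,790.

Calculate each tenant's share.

Combined days = 630.
Proportional shares (ignoring caps): Unit 4A 947.71; Unit 1B 761.71; Unit G2 1,080.57.
Capped: Unit 4A ($700); residual $2,090 reallocated over remaining days 416.
Remaining shares: Unit 1B 864.13 → $864; Unit G2 1,225.87 → $1,226.

Unit 4A: $700; Unit 1B: $864; Unit G2: $1,226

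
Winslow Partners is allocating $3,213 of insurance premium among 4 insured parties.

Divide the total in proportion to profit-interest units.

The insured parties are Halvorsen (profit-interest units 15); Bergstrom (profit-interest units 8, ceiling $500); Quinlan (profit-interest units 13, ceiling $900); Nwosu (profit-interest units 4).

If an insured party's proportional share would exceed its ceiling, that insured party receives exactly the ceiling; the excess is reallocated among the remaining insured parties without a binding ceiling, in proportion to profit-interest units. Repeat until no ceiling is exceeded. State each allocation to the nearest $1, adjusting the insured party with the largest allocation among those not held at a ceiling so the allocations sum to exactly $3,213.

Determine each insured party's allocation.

Profit-interest units total: 40.
Unconstrained shares: Halvorsen 1,204.88; Bergstrom 642.60; Quinlan 1,044.22; Nwosu 321.30.
Capped: Bergstrom ($500), Quinlan ($900); remaining pool $1,813 reallocated over remaining profit-interest units 19.
Remaining shares: Halvorsen 1,431.32 → $1,431; Nwosu 381.68 → $382.

Halvorsen: $1,431 | Bergstrom: $500 | Quinlan: $900 | Nwosu: $382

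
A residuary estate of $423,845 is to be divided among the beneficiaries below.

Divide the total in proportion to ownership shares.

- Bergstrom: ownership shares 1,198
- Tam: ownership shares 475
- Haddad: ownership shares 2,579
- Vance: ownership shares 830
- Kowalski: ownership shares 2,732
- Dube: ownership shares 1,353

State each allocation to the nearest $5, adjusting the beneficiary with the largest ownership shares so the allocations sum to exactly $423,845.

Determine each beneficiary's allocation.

Bergstrom: $55,390 | Tam: $21,960 | Haddad: $119,245 | Vance: $38,375 | Kowalski: $126,320 | Dube: $62,555

Sum of ownership shares: 9,167.
Pro-rata amounts: Bergstrom 1,198/9,167 × $423,845 = 55,390.67; Tam 475/9,167 × $423,845 = 21,962.08; Haddad 2,579/9,167 × $423,845 = 119,242.53; Vance 830/9,167 × $423,845 = 38,375.84; Kowalski 2,732/9,167 × $423,845 = 126,316.63; Dube 1,353/9,167 × $423,845 = 62,557.25.
Rounded to nearest $5: Bergstrom $55,390; Tam $21,960; Haddad $119,245; Vance $38,375; Kowalski $126,315; Dube $62,555. Sum = $423,840.
Difference $423,845 − $423,840 = +$5 applied to largest ownership shares (Kowalski): Kowalski becomes $126,320.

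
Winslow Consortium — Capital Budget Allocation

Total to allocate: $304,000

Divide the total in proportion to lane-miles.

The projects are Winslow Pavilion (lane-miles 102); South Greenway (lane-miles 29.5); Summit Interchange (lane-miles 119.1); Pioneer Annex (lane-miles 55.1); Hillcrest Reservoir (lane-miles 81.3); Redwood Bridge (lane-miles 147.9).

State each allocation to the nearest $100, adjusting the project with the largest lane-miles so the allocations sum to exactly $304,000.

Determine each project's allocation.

Winslow Pavilion: $58,000 · South Greenway: $16,800 · Summit Interchange: $67,700 · Pioneer Annex: $31,300 · Hillcrest Reservoir: $46,200 · Redwood Bridge: $84,000

Sum of lane-miles: 534.9.
Pro-rata amounts: Winslow Pavilion 102/534.9 × $304,000 = 57,969.71; South Greenway 29.5/534.9 × $304,000 = 16,765.75; Summit Interchange 119.1/534.9 × $304,000 = 67,688.17; Pioneer Annex 55.1/534.9 × $304,000 = 31,315.01; Hillcrest Reservoir 81.3/534.9 × $304,000 = 46,205.27; Redwood Bridge 147.9/534.9 × $304,000 = 84,056.09.
After rounding ($100): Winslow Pavilion $58,000; South Greenway $16,800; Summit Interchange $67,700; Pioneer Annex $31,300; Hillcrest Reservoir $46,200; Redwood Bridge $84,100. Sum = $304,100.
Difference $304,000 − $304,100 = −$100 applied to largest lane-miles (Redwood Bridge): Redwood Bridge becomes $84,000.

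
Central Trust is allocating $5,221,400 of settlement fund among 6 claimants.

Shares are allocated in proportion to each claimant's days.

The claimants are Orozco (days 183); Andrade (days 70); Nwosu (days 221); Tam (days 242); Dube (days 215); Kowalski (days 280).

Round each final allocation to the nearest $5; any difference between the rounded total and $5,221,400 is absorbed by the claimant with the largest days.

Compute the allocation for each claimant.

Days total: 1,211.
Pro-rata amounts: Orozco 183/1,211 × $5,221,400 = 789,030.72; Andrade 70/1,211 × $5,221,400 = 301,815.03; Nwosu 221/1,211 × $5,221,400 = 952,873.16; Tam 242/1,211 × $5,221,400 = 1,043,417.67; Dube 215/1,211 × $5,221,400 = 927,003.30; Kowalski 280/1,211 × $5,221,400 = 1,207,260.12.
Rounded to nearest $5: Orozco $789,030; Andrade $301,815; Nwosu $952,875; Tam $1,043,420; Dube $927,005; Kowalski $1,207,260. Sum = $5,221,405.
Difference $5,221,400 − $5,221,405 = −$5 applied to largest days (Kowalski): Kowalski becomes $1,207,255.

Orozco: $789,030 · Andrade: $301,815 · Nwosu: $952,875 · Tam: $1,043,420 · Dube: $927,005 · Kowalski: $1,207,255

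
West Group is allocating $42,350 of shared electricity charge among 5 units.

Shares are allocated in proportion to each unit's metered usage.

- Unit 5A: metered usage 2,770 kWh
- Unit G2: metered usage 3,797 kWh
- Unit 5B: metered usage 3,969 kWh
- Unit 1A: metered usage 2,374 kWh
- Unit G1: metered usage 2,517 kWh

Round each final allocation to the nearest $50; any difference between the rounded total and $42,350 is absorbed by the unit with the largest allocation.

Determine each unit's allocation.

Unit 5A: $7,600 | Unit G2: $10,400 | Unit 5B: $10,950 | Unit 1A: $6,500 | Unit G1: $6,900

Total metered usage = 15,427.
Unrounded shares: Unit 5A 2,770/15,427 × $42,350 = 7,604.17; Unit G2 3,797/15,427 × $42,350 = 10,423.48; Unit 5B 3,969/15,427 × $42,350 = 10,895.65; Unit 1A 2,374/15,427 × $42,350 = 6,517.07; Unit G1 2,517/15,427 × $42,350 = 6,909.64.
After rounding ($50): Unit 5A $7,600; Unit G2 $10,400; Unit 5B $10,900; Unit 1A $6,500; Unit G1 $6,900. Sum = $42,300.
Difference $42,350 − $42,300 = +$50 applied to largest allocation (Unit 5B): Unit 5B becomes $10,950.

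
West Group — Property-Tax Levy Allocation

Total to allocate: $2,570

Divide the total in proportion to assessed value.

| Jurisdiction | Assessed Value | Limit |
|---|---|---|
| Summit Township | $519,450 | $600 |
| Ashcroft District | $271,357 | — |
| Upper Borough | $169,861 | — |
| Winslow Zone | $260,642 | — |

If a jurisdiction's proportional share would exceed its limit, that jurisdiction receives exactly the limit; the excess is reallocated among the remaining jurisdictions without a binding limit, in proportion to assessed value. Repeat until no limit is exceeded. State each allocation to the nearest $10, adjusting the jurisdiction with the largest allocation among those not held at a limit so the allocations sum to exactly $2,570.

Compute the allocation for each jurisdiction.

Summit Township: $600 · Ashcroft District: $760 · Upper Borough: $480 · Winslow Zone: $730

Total assessed value = 1,221,310.
Unconstrained shares: Summit Township 1,093.08; Ashcroft District 571.02; Upper Borough 357.44; Winslow Zone 548.47.
Capped: Summit Township ($600); remaining pool $1,970 reallocated over remaining assessed value 701,860.
Redistributed shares: Ashcroft District 761.65 → $760; Upper Borough 476.77 → $480; Winslow Zone 731.58 → $730.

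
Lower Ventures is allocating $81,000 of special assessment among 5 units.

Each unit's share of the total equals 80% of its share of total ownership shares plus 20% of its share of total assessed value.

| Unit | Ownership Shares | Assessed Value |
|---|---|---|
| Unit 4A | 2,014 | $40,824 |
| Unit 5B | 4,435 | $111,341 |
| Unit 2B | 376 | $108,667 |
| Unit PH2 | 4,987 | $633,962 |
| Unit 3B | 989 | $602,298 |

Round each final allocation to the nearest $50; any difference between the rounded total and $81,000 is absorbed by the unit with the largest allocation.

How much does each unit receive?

Unit 4A: $10,650; Unit 5B: $23,650; Unit 2B: $3,100; Unit PH2: $32,100; Unit 3B: $11,500

Totals — ownership shares 12,801, assessed value 1,497,092.
Combined weights (80% ownership shares + 20% assessed value): Unit 4A 0.1313; Unit 5B 0.2920; Unit 2B 0.0380; Unit PH2 0.3964; Unit 3B 0.1423.
Raw shares: Unit 4A 10,636.83; Unit 5B 23,655.25; Unit 2B 3,079.23; Unit PH2 32,104.80; Unit 3B 11,523.87.
Rounded to nearest $50: Unit 4A $10,650; Unit 5B $23,650; Unit 2B $3,100; Unit PH2 $32,100; Unit 3B $11,500. Sum = $81,000.
Rounded total matches; no reconciliation needed.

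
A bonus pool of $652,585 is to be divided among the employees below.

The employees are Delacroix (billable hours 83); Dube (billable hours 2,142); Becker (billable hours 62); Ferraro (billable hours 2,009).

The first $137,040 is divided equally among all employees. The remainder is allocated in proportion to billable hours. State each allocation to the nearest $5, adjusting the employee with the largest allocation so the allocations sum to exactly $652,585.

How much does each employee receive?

Delacroix: $44,220; Dube: $291,315; Becker: $41,700; Ferraro: $275,350

$137,040 shared equally gives $34,260 per employee.
Remainder $515,545 by billable hours (total 4,296): Delacroix 9,960.48 → $9,960; Dube 257,052.47 → $257,050; Becker 7,440.36 → $7,440; Ferraro 241,091.69 → $241,090.
Rounding difference +$5 on remainder applied to Dube.
Totals: Delacroix $34,260 + $9,960 = $44,220; Dube $34,260 + $257,055 = $291,315; Becker $34,260 + $7,440 = $41,700; Ferraro $34,260 + $241,090 = $275,350.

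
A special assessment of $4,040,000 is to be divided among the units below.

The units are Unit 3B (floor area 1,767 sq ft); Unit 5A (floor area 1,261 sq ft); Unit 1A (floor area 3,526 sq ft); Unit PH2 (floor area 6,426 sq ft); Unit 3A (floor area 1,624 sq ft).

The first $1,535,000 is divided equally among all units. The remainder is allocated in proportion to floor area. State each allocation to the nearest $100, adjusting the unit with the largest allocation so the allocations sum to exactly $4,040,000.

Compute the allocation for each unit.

$1,535,000 shared equally gives $307,000 per unit.
Remainder $2,505,000 by floor area (total 14,604): Unit 3B 303,090.59 → $303,100; Unit 5A 216,297.25 → $216,300; Unit 1A 604,808.96 → $604,800; Unit PH2 1,102,241.17 → $1,102,200; Unit 3A 278,562.04 → $278,600.
Totals: Unit 3B $307,000 + $303,100 = $610,100; Unit 5A $307,000 + $216,300 = $523,300; Unit 1A $307,000 + $604,800 = $911,800; Unit PH2 $307,000 + $1,102,200 = $1,409,200; Unit 3A $307,000 + $278,600 = $585,600.

Unit 3B: $610,100 | Unit 5A: $523,300 | Unit 1A: $911,800 | Unit PH2: $1,409,200 | Unit 3A: $585,600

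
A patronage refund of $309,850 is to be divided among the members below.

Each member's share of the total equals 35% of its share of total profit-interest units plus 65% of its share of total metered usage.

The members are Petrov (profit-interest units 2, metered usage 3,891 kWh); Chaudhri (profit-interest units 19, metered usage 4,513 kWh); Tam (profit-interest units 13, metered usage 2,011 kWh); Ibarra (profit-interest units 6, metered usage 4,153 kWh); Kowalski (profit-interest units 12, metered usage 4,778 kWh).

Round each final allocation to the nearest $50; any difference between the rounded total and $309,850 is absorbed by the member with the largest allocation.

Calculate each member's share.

Profit-interest units total 52; metered usage total 19,346.
Combined weights (35% profit-interest units + 65% metered usage): Petrov 0.1442; Chaudhri 0.2795; Tam 0.1551; Ibarra 0.1799; Kowalski 0.2413.
Unrounded shares: Petrov 44,678.51; Chaudhri 86,607.86; Tam 48,047.49; Ibarra 55,748.19; Kowalski 74,767.95.
At nearest $50: Petrov $44,700; Chaudhri $86,600; Tam $48,050; Ibarra $55,750; Kowalski $74,750. Sum = $309,850.
Rounded total matches; no reconciliation needed.

Petrov: $44,700 · Chaudhri: $86,600 · Tam: $48,050 · Ibarra: $55,750 · Kowalski: $74,750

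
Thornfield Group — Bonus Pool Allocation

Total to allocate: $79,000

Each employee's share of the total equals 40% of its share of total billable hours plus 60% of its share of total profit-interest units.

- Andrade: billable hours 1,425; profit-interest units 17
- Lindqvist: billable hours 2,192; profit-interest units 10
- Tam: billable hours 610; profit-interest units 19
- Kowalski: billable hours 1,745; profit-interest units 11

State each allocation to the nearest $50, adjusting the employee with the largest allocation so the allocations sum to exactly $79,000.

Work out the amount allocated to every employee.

Billable hours total 5,972; profit-interest units total 57.
Composite weights (40% billable hours + 60% profit-interest units): Andrade 0.2744; Lindqvist 0.2521; Tam 0.2409; Kowalski 0.2327.
Proportional shares: Andrade 21,677.03; Lindqvist 19,914.45; Tam 19,027.73; Kowalski 18,380.79.
After rounding ($50): Andrade $21,700; Lindqvist $19,900; Tam $19,050; Kowalski $18,400. Sum = $79,050.
Difference $79,000 − $79,050 = −$50 applied to largest allocation (Andrade): Andrade becomes $21,650.

Andrade: $21,650 · Lindqvist: $19,900 · Tam: $19,050 · Kowalski: $18,400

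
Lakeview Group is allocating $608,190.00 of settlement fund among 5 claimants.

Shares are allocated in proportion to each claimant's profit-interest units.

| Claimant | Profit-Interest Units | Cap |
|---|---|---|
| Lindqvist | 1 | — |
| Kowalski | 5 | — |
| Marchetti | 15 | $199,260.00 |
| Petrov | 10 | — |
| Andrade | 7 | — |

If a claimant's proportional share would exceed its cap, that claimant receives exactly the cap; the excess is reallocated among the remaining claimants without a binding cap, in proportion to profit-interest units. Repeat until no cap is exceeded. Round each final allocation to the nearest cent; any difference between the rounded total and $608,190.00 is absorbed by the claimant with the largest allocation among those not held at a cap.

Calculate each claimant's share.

Lindqvist: $17,779.57 | Kowalski: $88,897.83 | Marchetti: $199,260.00 | Petrov: $177,795.64 | Andrade: $124,456.96

Sum of profit-interest units: 38.
Proportional shares (ignoring caps): Lindqvist 16,005.0000; Kowalski 80,025.0000; Marchetti 240,075.0000; Petrov 160,050.0000; Andrade 112,035.0000.
Held at cap: Marchetti ($199,260.00); remaining pool $408,930.00 reallocated over remaining profit-interest units 23.
Redistributed shares: Lindqvist 17,779.5652 → $17,779.57; Kowalski 88,897.8261 → $88,897.83; Petrov 177,795.6522 → $177,795.65; Andrade 124,456.9565 → $124,456.96.
Rounding difference −$0.01 applied to Petrov → $177,795.64.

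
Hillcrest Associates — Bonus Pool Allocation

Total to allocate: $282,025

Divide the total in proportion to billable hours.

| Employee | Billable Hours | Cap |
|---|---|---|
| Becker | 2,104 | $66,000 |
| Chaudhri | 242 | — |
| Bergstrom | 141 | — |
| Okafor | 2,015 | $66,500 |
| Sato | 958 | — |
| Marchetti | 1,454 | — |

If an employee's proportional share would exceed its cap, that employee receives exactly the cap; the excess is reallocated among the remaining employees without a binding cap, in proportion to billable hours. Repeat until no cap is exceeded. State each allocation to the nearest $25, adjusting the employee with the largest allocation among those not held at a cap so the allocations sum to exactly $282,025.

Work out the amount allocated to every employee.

Becker: $66,000 · Chaudhri: $12,950 · Bergstrom: $7,550 · Okafor: $66,500 · Sato: $51,250 · Marchetti: $77,775

Billable hours total: 6,914.
Unconstrained shares: Becker 85,823.05; Chaudhri 9,871.28; Bergstrom 5,751.45; Okafor 82,192.71; Sato 39,077.23; Marchetti 59,309.28.
Held at cap: Becker ($66,000), Okafor ($66,500); residual $149,525 reallocated over remaining billable hours 2,795.
Redistributed shares: Chaudhri 12,946.35 → $12,950; Bergstrom 7,543.12 → $7,550; Sato 51,250.43 → $51,250; Marchetti 77,785.10 → $77,775.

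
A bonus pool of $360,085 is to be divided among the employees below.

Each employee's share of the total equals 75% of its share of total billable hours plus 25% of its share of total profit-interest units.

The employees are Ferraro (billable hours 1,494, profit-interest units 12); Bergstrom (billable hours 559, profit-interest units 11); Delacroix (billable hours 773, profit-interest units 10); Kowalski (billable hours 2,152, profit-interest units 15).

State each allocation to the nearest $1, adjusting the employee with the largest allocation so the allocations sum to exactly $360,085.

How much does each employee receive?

Ferraro: $103,557; Bergstrom: $50,956; Delacroix: $60,691; Kowalski: $144,881

Billable hours total 4,978; profit-interest units total 48.
Composite weights (75% billable hours + 25% profit-interest units): Ferraro 0.2876; Bergstrom 0.1415; Delacroix 0.1685; Kowalski 0.4024.
Unrounded shares: Ferraro 103,556.99; Bergstrom 50,956.43; Delacroix 60,690.80; Kowalski 144,880.77.
After rounding ($1): Ferraro $103,557; Bergstrom $50,956; Delacroix $60,691; Kowalski $144,881. Sum = $360,085.
Sum already equals the total — no adjustment.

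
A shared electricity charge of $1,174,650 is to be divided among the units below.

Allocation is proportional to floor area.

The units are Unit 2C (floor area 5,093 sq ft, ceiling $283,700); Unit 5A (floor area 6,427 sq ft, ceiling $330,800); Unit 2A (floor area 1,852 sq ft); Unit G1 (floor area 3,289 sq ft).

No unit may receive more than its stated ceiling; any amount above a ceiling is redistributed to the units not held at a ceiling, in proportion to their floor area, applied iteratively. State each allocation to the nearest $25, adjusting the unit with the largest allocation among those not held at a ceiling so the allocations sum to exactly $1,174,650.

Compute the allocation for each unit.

Floor area total: 16,661.
Proportional shares (ignoring caps): Unit 2C 359,071.63; Unit 5A 453,122.59; Unit 2A 130,571.50; Unit G1 231,884.27.
Held at cap: Unit 2C ($283,700), Unit 5A ($330,800); remaining pool $560,150 reallocated over remaining floor area 5,141.
Shares after redistribution: Unit 2A 201,789.11 → $201,800; Unit G1 358,360.89 → $358,350.

Unit 2C: $283,700 · Unit 5A: $330,800 · Unit 2A: $201,800 · Unit G1: $358,350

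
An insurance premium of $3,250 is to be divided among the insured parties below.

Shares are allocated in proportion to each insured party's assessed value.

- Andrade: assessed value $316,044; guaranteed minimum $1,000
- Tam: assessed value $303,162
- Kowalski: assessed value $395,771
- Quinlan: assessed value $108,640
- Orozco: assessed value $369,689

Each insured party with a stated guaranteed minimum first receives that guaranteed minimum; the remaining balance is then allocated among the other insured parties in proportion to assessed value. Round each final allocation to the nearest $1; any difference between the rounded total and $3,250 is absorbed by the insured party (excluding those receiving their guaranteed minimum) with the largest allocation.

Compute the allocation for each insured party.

Minimums first: Andrade $1,000. Balance $2,250.
Balance split over remaining assessed value 1,177,262: Tam 579.41 → $579; Kowalski 756.40 → $756; Quinlan 207.63 → $208; Orozco 706.55 → $707.

Andrade: $1,000; Tam: $579; Kowalski: $756; Quinlan: $208; Orozco: $707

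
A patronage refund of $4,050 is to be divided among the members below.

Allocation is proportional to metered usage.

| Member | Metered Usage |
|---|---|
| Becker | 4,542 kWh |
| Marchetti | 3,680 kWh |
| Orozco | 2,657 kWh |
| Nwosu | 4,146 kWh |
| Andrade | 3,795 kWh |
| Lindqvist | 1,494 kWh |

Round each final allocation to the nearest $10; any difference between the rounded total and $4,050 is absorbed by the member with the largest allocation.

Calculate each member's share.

Metered usage total: 20,314.
Raw shares: Becker 4,542/20,314 × $4,050 = 905.54; Marchetti 3,680/20,314 × $4,050 = 733.68; Orozco 2,657/20,314 × $4,050 = 529.73; Nwosu 4,146/20,314 × $4,050 = 826.59; Andrade 3,795/20,314 × $4,050 = 756.61; Lindqvist 1,494/20,314 × $4,050 = 297.86.
Rounded to nearest $10: Becker $910; Marchetti $730; Orozco $530; Nwosu $830; Andrade $760; Lindqvist $300. Sum = $4,060.
Difference $4,050 − $4,060 = −$10 applied to largest allocation (Becker): Becker becomes $900.

Becker: $900 · Marchetti: $730 · Orozco: $530 · Nwosu: $830 · Andrade: $760 · Lindqvist: $300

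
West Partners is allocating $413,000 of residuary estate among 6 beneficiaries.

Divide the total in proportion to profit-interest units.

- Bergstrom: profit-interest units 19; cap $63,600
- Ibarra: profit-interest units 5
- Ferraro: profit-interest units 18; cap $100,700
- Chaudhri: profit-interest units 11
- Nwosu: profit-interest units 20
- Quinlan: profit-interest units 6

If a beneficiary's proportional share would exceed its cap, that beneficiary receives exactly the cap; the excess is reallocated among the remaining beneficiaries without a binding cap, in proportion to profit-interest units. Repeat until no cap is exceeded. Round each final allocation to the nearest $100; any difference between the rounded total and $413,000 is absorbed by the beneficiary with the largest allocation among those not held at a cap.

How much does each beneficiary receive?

Combined profit-interest units = 79.
Unconstrained shares: Bergstrom 99,329.11; Ibarra 26,139.24; Ferraro 94,101.27; Chaudhri 57,506.33; Nwosu 104,556.96; Quinlan 31,367.09.
Capped: Bergstrom ($63,600); remaining pool $349,400 reallocated over remaining profit-interest units 60.
Capped: Ferraro ($100,700); remaining pool $248,700 reallocated over remaining profit-interest units 42.
Redistributed shares: Ibarra 29,607.14 → $29,600; Chaudhri 65,135.71 → $65,100; Nwosu 118,428.57 → $118,400; Quinlan 35,528.57 → $35,500.
Rounding difference +$100 applied to Nwosu → $118,500.

Bergstrom: $63,600; Ibarra: $29,600; Ferraro: $100,700; Chaudhri: $65,100; Nwosu: $118,500; Quinlan: $35,500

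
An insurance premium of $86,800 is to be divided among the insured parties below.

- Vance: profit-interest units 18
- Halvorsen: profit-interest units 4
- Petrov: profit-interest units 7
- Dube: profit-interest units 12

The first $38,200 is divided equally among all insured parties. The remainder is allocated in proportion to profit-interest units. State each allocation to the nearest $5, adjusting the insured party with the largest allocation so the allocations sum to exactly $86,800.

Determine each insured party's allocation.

Vance: $30,885 | Halvorsen: $14,290 | Petrov: $17,850 | Dube: $23,775

Equal tier: $38,200 ÷ 4 = $9,550 apiece.
Remainder $48,600 by profit-interest units (total 41): Vance 21,336.59 → $21,335; Halvorsen 4,741.46 → $4,740; Petrov 8,297.56 → $8,300; Dube 14,224.39 → $14,225.
Totals: Vance $9,550 + $21,335 = $30,885; Halvorsen $9,550 + $4,740 = $14,290; Petrov $9,550 + $8,300 = $17,850; Dube $9,550 + $14,225 = $23,775.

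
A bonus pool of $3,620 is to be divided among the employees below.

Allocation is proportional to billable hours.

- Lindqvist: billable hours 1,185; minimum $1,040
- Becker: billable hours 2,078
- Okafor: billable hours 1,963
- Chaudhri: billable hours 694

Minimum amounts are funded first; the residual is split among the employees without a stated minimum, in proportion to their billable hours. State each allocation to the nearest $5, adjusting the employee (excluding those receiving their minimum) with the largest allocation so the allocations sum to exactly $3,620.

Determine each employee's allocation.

Minimums first: Lindqvist $1,040. Residual $2,580.
Residual split over remaining billable hours 4,735: Becker 1,132.26 → $1,130; Okafor 1,069.60 → $1,070; Chaudhri 378.15 → $380.

Lindqvist: $1,040 | Becker: $1,130 | Okafor: $1,070 | Chaudhri: $380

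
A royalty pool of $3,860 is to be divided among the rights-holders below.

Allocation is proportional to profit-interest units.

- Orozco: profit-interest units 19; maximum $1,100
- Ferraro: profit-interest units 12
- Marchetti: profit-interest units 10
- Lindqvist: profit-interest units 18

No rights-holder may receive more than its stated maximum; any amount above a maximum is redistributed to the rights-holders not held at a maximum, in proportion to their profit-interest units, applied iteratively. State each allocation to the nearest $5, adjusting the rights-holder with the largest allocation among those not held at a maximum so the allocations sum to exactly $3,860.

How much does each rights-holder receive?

Orozco: $1,100 | Ferraro: $830 | Marchetti: $690 | Lindqvist: $1,240

Total profit-interest units = 59.
Proportional shares (ignoring caps): Orozco 1,243.05; Ferraro 785.08; Marchetti 654.24; Lindqvist 1,177.63.
Cap binds for Orozco ($1,100); balance $2,760 reallocated over remaining profit-interest units 40.
Shares after redistribution: Ferraro 828.00 → $830; Marchetti 690.00 → $690; Lindqvist 1,242.00 → $1,240.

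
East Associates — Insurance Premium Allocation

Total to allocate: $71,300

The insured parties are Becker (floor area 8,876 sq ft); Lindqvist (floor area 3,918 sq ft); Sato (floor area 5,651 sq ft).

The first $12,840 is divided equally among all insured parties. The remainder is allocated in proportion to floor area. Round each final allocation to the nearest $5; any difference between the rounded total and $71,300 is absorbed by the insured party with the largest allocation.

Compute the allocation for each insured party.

Becker: $32,410; Lindqvist: $16,700; Sato: $22,190

Equal tier: $12,840 ÷ 3 = $4,280 apiece.
Remainder $58,460 by floor area (total 18,445): Becker 28,131.80 → $28,130; Lindqvist 12,417.80 → $12,420; Sato 17,910.41 → $17,910.
Totals: Becker $4,280 + $28,130 = $32,410; Lindqvist $4,280 + $12,420 = $16,700; Sato $4,280 + $17,910 = $22,190.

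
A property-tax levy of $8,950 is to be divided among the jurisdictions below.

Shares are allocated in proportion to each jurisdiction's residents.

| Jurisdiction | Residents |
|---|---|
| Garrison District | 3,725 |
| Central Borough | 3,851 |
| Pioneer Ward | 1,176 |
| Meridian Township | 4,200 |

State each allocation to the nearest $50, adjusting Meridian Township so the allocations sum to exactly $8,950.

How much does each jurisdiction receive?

Garrison District: $2,550 | Central Borough: $2,650 | Pioneer Ward: $800 | Meridian Township: $2,950

Sum of residents: 12,952.
Raw shares: Garrison District 3,725/12,952 × $8,950 = 2,574.02; Central Borough 3,851/12,952 × $8,950 = 2,661.09; Pioneer Ward 1,176/12,952 × $8,950 = 812.63; Meridian Township 4,200/12,952 × $8,950 = 2,902.25.
At nearest $50: Garrison District $2,550; Central Borough $2,650; Pioneer Ward $800; Meridian Township $2,900. Sum = $8,900.
Difference $8,950 − $8,900 = +$50 applied to Meridian Township: Meridian Township becomes $2,950.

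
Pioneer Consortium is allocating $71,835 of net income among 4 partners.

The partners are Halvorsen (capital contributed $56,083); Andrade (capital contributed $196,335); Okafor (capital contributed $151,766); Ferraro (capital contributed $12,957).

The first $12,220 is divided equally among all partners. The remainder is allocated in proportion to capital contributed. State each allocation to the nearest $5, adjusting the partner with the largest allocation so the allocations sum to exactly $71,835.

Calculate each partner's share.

Halvorsen: $11,070; Andrade: $31,115; Okafor: $24,745; Ferraro: $4,905

First tranche $12,220 split equally: $3,055 each.
Remainder $59,615 by capital contributed (total 417,141): Halvorsen 8,015.01 → $8,015; Andrade 28,058.88 → $28,060; Okafor 21,689.38 → $21,690; Ferraro 1,851.73 → $1,850.
Totals: Halvorsen $3,055 + $8,015 = $11,070; Andrade $3,055 + $28,060 = $31,115; Okafor $3,055 + $21,690 = $24,745; Ferraro $3,055 + $1,850 = $4,905.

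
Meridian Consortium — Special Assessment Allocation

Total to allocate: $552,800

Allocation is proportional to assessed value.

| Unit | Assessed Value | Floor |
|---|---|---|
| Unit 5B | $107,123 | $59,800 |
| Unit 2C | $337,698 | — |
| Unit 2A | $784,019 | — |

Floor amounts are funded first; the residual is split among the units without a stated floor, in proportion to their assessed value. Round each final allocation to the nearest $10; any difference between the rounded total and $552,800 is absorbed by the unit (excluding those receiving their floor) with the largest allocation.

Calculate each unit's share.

Minimums first: Unit 5B $59,800. Residual $493,000.
Residual split over remaining assessed value 1,121,717: Unit 2C 148,419.89 → $148,420; Unit 2A 344,580.11 → $344,580.

Unit 5B: $59,800; Unit 2C: $148,420; Unit 2A: $344,580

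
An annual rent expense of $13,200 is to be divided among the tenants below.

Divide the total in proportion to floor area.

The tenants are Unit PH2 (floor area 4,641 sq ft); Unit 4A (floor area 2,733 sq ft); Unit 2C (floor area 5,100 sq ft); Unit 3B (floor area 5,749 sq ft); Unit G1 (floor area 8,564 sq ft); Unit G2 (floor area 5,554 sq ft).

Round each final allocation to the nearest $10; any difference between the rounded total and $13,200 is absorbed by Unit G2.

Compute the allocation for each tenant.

Combined floor area = 32,341.
Pro-rata amounts: Unit PH2 4,641/32,341 × $13,200 = 1,894.23; Unit 4A 2,733/32,341 × $13,200 = 1,115.48; Unit 2C 5,100/32,341 × $13,200 = 2,081.57; Unit 3B 5,749/32,341 × $13,200 = 2,346.46; Unit G1 8,564/32,341 × $13,200 = 3,495.40; Unit G2 5,554/32,341 × $13,200 = 2,266.87.
After rounding ($10): Unit PH2 $1,890; Unit 4A $1,120; Unit 2C $2,080; Unit 3B $2,350; Unit G1 $3,500; Unit G2 $2,270. Sum = $13,210.
Difference $13,200 − $13,210 = −$10 applied to Unit G2: Unit G2 becomes $2,260.

Unit PH2: $1,890 | Unit 4A: $1,120 | Unit 2C: $2,080 | Unit 3B: $2,350 | Unit G1: $3,500 | Unit G2: $2,260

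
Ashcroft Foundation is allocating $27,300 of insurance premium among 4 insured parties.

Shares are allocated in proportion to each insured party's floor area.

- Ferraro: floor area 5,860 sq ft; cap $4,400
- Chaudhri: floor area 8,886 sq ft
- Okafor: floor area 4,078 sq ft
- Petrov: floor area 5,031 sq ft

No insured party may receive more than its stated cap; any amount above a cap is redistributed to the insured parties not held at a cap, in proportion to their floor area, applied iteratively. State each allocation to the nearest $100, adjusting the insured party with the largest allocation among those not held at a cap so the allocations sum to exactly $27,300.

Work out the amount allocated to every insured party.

Sum of floor area: 23,855.
Pro-rata shares before constraints: Ferraro 6,706.27; Chaudhri 10,169.26; Okafor 4,666.92; Petrov 5,757.55.
Cap binds for Ferraro ($4,400); remaining pool $22,900 reallocated over remaining floor area 17,995.
Shares after redistribution: Chaudhri 11,308.11 → $11,300; Okafor 5,189.56 → $5,200; Petrov 6,402.33 → $6,400.

Ferraro: $4,400 | Chaudhri: $11,300 | Okafor: $5,200 | Petrov: $6,400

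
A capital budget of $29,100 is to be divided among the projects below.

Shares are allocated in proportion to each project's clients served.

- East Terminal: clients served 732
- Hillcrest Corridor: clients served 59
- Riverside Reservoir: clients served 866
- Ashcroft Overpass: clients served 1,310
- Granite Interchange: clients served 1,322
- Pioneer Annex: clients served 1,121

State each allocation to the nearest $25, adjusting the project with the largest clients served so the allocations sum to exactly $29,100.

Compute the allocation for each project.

East Terminal: $3,925 · Hillcrest Corridor: $325 · Riverside Reservoir: $4,650 · Ashcroft Overpass: $7,050 · Granite Interchange: $7,125 · Pioneer Annex: $6,025

Sum of clients served: 732 + 59 + 866 + 1,310 + 1,322 + 1,121 = 5,410.
Pro-rata amounts: East Terminal 3,937.38; Hillcrest Corridor 317.36; Riverside Reservoir 4,658.15; Ashcroft Overpass 7,046.40; Granite Interchange 7,110.94; Pioneer Annex 6,029.78.
Rounded to nearest $25: East Terminal $3,925; Hillcrest Corridor $325; Riverside Reservoir $4,650; Ashcroft Overpass $7,050; Granite Interchange $7,100; Pioneer Annex $6,025. Sum = $29,075.
Difference $29,100 − $29,075 = +$25 applied to largest clients served (Granite Interchange): Granite Interchange becomes $7,125.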